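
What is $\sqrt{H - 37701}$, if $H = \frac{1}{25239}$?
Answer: $\frac{i \sqrt{24015805443582}}{25239} \approx 194.17 i$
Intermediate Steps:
$H = \frac{1}{25239} \approx 3.9621 \cdot 10^{-5}$
$\sqrt{H - 37701} = \sqrt{\frac{1}{25239} - 37701} = \sqrt{- \frac{951535538}{25239}} = \frac{i \sqrt{24015805443582}}{25239}$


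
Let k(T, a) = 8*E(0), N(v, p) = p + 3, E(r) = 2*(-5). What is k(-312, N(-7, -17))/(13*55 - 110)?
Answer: -16/121 ≈ -0.13223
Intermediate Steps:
E(r) = -10
N(v, p) = 3 + p
k(T, a) = -80 (k(T, a) = 8*(-10) = -80)
k(-312, N(-7, -17))/(13*55 - 110) = -80/(13*55 - 110) = -80/(715 - 110) = -80/605 = -80*1/605 = -16/121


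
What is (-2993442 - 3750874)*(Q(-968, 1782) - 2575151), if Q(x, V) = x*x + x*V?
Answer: 22681829372548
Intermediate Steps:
Q(x, V) = x² + V*x
(-2993442 - 3750874)*(Q(-968, 1782) - 2575151) = (-2993442 - 3750874)*(-968*(1782 - 968) - 2575151) = -6744316*(-968*814 - 2575151) = -6744316*(-787952 - 2575151) = -6744316*(-3363103) = 22681829372548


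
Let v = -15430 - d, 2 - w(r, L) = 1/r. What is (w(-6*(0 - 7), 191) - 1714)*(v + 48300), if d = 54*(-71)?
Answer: -1319600560/21 ≈ -6.2838e+7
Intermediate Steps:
w(r, L) = 2 - 1/r
d = -3834
v = -11596 (v = -15430 - 1*(-3834) = -15430 + 3834 = -11596)
(w(-6*(0 - 7), 191) - 1714)*(v + 48300) = ((2 - 1/((-6*(0 - 7)))) - 1714)*(-11596 + 48300) = ((2 - 1/((-6*(-7)))) - 1714)*36704 = ((2 - 1/42) - 1714)*36704 = (83/42 - 1714)*36704 = -71905/42*36704 = -1319600560/21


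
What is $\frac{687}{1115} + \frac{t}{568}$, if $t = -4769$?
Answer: $- \frac{4927219}{633320} \approx -7.78$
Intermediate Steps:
$\frac{687}{1115} + \frac{t}{568} = \frac{687}{1115} - \frac{4769}{568} = - \frac{4927219}{633320}$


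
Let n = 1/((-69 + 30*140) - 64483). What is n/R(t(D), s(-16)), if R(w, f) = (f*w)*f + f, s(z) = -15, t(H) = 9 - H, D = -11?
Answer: -1/270678720 ≈ -3.6944e-9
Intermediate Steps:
R(w, f) = f + w*f² (R(w, f) = w*f² + f = f + w*f²)
n = -1/60352 (n = 1/((-69 + 4200) - 64483) = 1/(4131 - 64483) = 1/(-60352) = -1/60352 ≈ -1.6569e-5)
n/R(t(D), s(-16)) = -(-1/(15*(1 - 15*(9 - 1*(-11)))))/60352 = -(-1/(15*(1 - 15*(9 + 11))))/60352 = -(-1/(15*(1 - 15*20)))/60352 = -(-1/(15*(1 - 300)))/60352 = -1/(60352*((-15*(-299)))) = -1/60352/4485 = -1/60352*1/4485 = -1/270678720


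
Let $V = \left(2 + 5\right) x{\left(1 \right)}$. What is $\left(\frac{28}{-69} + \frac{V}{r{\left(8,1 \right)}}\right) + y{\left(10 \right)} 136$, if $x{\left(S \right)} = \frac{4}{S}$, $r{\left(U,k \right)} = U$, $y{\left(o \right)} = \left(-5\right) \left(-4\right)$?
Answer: $\frac{375787}{138} \approx 2723.1$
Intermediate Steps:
$y{\left(o \right)} = 20$
$V = 28$ ($V = \left(2 + 5\right) \frac{4}{1} = 7 \cdot 4 \cdot 1 = 7 \cdot 4 = 28$)
$\left(\frac{28}{-69} + \frac{V}{r{\left(8,1 \right)}}\right) + y{\left(10 \right)} 136 = \left(\frac{28}{-69} + \frac{28}{8}\right) + 20 \cdot 136 = \left(28 \left(- \frac{1}{69}\right) + 28 \cdot \frac{1}{8}\right) + 2720 = \left(- \frac{28}{69} + \frac{7}{2}\right) + 2720 = \frac{427}{138} + 2720 = \frac{375787}{138}$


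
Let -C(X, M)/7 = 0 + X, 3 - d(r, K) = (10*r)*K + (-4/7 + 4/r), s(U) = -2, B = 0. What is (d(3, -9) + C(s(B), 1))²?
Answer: 36132121/441 ≈ 81932.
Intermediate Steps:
d(r, K) = 25/7 - 4/r - 10*K*r (d(r, K) = 3 - ((10*r)*K + (-4/7 + 4/r)) = 3 - (10*K*r + (-4*⅐ + 4/r)) = 3 - (10*K*r + (-4/7 + 4/r)) = 3 - (-4/7 + 4/r + 10*K*r) = 3 + (4/7 - 4/r - 10*K*r) = 25/7 - 4/r - 10*K*r)
C(X, M) = -7*X (C(X, M) = -7*(0 + X) = -7*X)
(d(3, -9) + C(s(B), 1))² = ((25/7 - 4/3 - 10*(-9)*3) - 7*(-2))² = ((25/7 - 4*⅓ + 270) + 14)² = ((25/7 - 4/3 + 270) + 14)² = (5717/21 + 14)² = (6011/21)² = 36132121/441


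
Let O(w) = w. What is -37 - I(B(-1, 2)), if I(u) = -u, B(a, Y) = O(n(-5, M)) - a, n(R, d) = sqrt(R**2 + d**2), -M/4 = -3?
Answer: -23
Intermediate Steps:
M = 12 (M = -4*(-3) = 12)
B(a, Y) = 13 - a (B(a, Y) = sqrt((-5)**2 + 12**2) - a = sqrt(25 + 144) - a = sqrt(169) - a = 13 - a)
-37 - I(B(-1, 2)) = -37 - (-1)*(13 - 1*(-1)) = -37 - (-1)*(13 + 1) = -37 - (-1)*14 = -37 - 1*(-14) = -37 + 14 = -23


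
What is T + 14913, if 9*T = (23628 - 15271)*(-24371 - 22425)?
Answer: -390939955/9 ≈ -4.3438e+7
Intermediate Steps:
T = -391074172/9 (T = ((23628 - 15271)*(-24371 - 22425))/9 = (8357*(-46796))/9 = (⅑)*(-391074172) = -391074172/9 ≈ -4.3453e+7)
T + 14913 = -391074172/9 + 14913 = -390939955/9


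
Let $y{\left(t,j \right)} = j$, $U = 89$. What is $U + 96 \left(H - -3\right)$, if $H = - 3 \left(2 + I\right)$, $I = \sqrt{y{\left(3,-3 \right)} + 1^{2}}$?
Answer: $-199 - 288 i \sqrt{2} \approx -199.0 - 407.29 i$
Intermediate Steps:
$I = i \sqrt{2}$ ($I = \sqrt{-3 + 1^{2}} = \sqrt{-3 + 1} = \sqrt{-2} = i \sqrt{2} \approx 1.4142 i$)
$H = -6 - 3 i \sqrt{2}$ ($H = - 3 \left(2 + i \sqrt{2}\right) = -6 - 3 i \sqrt{2} \approx -6.0 - 4.2426 i$)
$U + 96 \left(H - -3\right) = 89 + 96 \left(\left(-6 - 3 i \sqrt{2}\right) - -3\right) = 89 + 96 \left(\left(-6 - 3 i \sqrt{2}\right) + 3\right) = 89 + 96 \left(-3 - 3 i \sqrt{2}\right) = 89 - \left(288 + 288 i \sqrt{2}\right) = -199 - 288 i \sqrt{2}$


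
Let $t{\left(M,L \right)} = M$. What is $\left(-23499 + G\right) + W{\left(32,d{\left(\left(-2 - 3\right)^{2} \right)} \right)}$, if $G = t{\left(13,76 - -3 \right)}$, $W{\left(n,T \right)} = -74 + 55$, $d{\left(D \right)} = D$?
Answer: $-23505$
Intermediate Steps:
$W{\left(n,T \right)} = -19$
$G = 13$
$\left(-23499 + G\right) + W{\left(32,d{\left(\left(-2 - 3\right)^{2} \right)} \right)} = \left(-23499 + 13\right) - 19 = -23486 - 19 = -23505$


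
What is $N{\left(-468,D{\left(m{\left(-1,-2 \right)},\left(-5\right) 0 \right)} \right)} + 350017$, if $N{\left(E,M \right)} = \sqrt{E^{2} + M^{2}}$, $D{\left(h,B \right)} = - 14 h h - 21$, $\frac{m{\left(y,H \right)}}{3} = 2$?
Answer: $350017 + 3 \sqrt{54961} \approx 3.5072 \cdot 10^{5}$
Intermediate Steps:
$m{\left(y,H \right)} = 6$ ($m{\left(y,H \right)} = 3 \cdot 2 = 6$)
$D{\left(h,B \right)} = -21 - 14 h^{2}$ ($D{\left(h,B \right)} = - 14 h^{2} - 21 = -21 - 14 h^{2}$)
$N{\left(-468,D{\left(m{\left(-1,-2 \right)},\left(-5\right) 0 \right)} \right)} + 350017 = \sqrt{\left(-468\right)^{2} + \left(-21 - 14 \cdot 6^{2}\right)^{2}} + 350017 = \sqrt{219024 + \left(-21 - 504\right)^{2}} + 350017 = \sqrt{219024 + \left(-525\right)^{2}} + 350017 = \sqrt{219024 + 275625} + 350017 = \sqrt{494649} + 350017 = 3 \sqrt{54961} + 350017 = 350017 + 3 \sqrt{54961}$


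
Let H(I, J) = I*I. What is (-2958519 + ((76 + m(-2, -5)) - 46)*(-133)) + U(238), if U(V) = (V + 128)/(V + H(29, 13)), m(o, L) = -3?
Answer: -3196116324/1079 ≈ -2.9621e+6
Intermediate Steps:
H(I, J) = I²
U(V) = (128 + V)/(841 + V) (U(V) = (V + 128)/(V + 29²) = (128 + V)/(V + 841) = (128 + V)/(841 + V))
(-2958519 + ((76 + m(-2, -5)) - 46)*(-133)) + U(238) = (-2958519 + ((76 - 3) - 46)*(-133)) + (128 + 238)/(841 + 238) = (-2958519 + (73 - 46)*(-133)) + 366/1079 = (-2958519 + 27*(-133)) + (1/1079)*366 = (-2958519 - 3591) + 366/1079 = -2962110 + 366/1079 = -3196116324/1079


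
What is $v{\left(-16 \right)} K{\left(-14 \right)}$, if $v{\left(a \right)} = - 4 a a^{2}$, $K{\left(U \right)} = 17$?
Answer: $278528$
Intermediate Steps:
$v{\left(a \right)} = - 4 a^{3}$
$v{\left(-16 \right)} K{\left(-14 \right)} = - 4 \left(-16\right)^{3} \cdot 17 = \left(-4\right) \left(-4096\right) 17 = 16384 \cdot 17 = 278528$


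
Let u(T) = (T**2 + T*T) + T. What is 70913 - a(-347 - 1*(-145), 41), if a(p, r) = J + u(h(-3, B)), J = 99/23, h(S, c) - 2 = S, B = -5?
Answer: 1630877/23 ≈ 70908.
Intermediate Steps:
h(S, c) = 2 + S
J = 99/23 (J = 99*(1/23) = 99/23 ≈ 4.3043)
u(T) = T + 2*T**2 (u(T) = (T**2 + T**2) + T = 2*T**2 + T = T + 2*T**2)
a(p, r) = 122/23 (a(p, r) = 99/23 + (2 - 3)*(1 + 2*(2 - 3)) = 99/23 - (1 + 2*(-1)) = 99/23 - (1 - 2) = 99/23 - 1*(-1) = 99/23 + 1 = 122/23)
70913 - a(-347 - 1*(-145), 41) = 70913 - 1*122/23 = 70913 - 122/23 = 1630877/23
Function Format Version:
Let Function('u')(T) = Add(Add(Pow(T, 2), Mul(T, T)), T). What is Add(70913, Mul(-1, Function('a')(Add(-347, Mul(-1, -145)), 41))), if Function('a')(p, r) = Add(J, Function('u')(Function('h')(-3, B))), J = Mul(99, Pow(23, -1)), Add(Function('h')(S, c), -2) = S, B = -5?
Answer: Rational(1630877, 23) ≈ 70908.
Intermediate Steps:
Function('h')(S, c) = Add(2, S)
J = Rational(99, 23) (J = Mul(99, Rational(1, 23)) = Rational(99, 23) ≈ 4.3043)
Function('u')(T) = Add(T, Mul(2, Pow(T, 2))) (Function('u')(T) = Add(Add(Pow(T, 2), Pow(T, 2)), T) = Add(Mul(2, Pow(T, 2)), T) = Add(T, Mul(2, Pow(T, 2))))
Function('a')(p, r) = Rational(122, 23) (Function('a')(p, r) = Add(Rational(99, 23), Mul(Add(2, -3), Add(1, Mul(2, Add(2, -3))))) = Add(Rational(99, 23), Mul(-1, Add(1, Mul(2, -1)))) = Add(Rational(99, 23), Mul(-1, Add(1, -2))) = Add(Rational(99, 23), Mul(-1, -1)) = Add(Rational(99, 23), 1) = Rational(122, 23))
Add(70913, Mul(-1, Function('a')(Add(-347, Mul(-1, -145)), 41))) = Add(70913, Mul(-1, Rational(122, 23))) = Add(70913, Rational(-122, 23)) = Rational(1630877, 23)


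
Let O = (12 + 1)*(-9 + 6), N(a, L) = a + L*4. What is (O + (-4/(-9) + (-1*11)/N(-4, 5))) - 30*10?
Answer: -48851/144 ≈ -339.24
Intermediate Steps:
N(a, L) = a + 4*L
O = -39 (O = 13*(-3) = -39)
(O + (-4/(-9) + (-1*11)/N(-4, 5))) - 30*10 = (-39 + (-4/(-9) + (-1*11)/(-4 + 4*5))) - 30*10 = (-39 + (-4*(-⅑) - 11/(-4 + 20))) - 300 = (-39 + (4/9 - 11/16)) - 300 = (-39 - 35/144) - 300 = -5651/144 - 300 = -48851/144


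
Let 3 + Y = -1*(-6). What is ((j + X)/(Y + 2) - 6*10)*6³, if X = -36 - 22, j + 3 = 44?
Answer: -68472/5 ≈ -13694.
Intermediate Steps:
j = 41 (j = -3 + 44 = 41)
Y = 3 (Y = -3 - 1*(-6) = -3 + 6 = 3)
X = -58
((j + X)/(Y + 2) - 6*10)*6³ = ((41 - 58)/(3 + 2) - 6*10)*6³ = (-17/5 - 60)*216 = -317/5*216 = -68472/5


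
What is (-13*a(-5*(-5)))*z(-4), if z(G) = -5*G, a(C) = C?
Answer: -6500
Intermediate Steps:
(-13*a(-5*(-5)))*z(-4) = (-(-65)*(-5))*(-5*(-4)) = -13*25*20 = -325*20 = -6500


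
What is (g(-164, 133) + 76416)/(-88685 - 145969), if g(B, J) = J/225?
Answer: -17193733/52797150 ≈ -0.32566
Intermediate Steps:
g(B, J) = J/225 (g(B, J) = J*(1/225) = J/225)
(g(-164, 133) + 76416)/(-88685 - 145969) = ((1/225)*133 + 76416)/(-88685 - 145969) = (133/225 + 76416)/(-234654) = (17193733/225)*(-1/234654) = -17193733/52797150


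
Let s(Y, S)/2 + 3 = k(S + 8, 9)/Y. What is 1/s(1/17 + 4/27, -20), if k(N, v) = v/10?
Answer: 475/1281 ≈ 0.37080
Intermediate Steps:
k(N, v) = v/10 (k(N, v) = v*(1/10) = v/10)
s(Y, S) = -6 + 9/(5*Y) (s(Y, S) = -6 + 2*(((1/10)*9)/Y) = -6 + 2*(9/(10*Y)) = -6 + 9/(5*Y))
1/s(1/17 + 4/27, -20) = 1/(-6 + 9/(5*(1/17 + 4/27))) = 1/(-6 + 9/(5*(95/459))) = 1/(-6 + (9/5)*(459/95)) = 1/(-6 + 4131/475) = 1/(1281/475) = 475/1281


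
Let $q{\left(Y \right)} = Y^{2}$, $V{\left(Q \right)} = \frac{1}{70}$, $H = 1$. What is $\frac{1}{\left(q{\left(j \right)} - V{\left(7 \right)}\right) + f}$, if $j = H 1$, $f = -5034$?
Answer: $- \frac{70}{352311} \approx -0.00019869$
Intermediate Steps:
$j = 1$ ($j = 1 \cdot 1 = 1$)
$V{\left(Q \right)} = \frac{1}{70}$
$\frac{1}{\left(q{\left(j \right)} - V{\left(7 \right)}\right) + f} = \frac{1}{\left(1^{2} - \frac{1}{70}\right) - 5034} = \frac{1}{\left(1 - \frac{1}{70}\right) - 5034} = \frac{1}{\frac{69}{70} - 5034} = \frac{1}{- \frac{352311}{70}} = - \frac{70}{352311}$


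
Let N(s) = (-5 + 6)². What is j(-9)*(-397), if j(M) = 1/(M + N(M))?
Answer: 397/8 ≈ 49.625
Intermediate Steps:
N(s) = 1 (N(s) = 1² = 1)
j(M) = 1/(1 + M) (j(M) = 1/(M + 1) = 1/(1 + M))
j(-9)*(-397) = -397/(1 - 9) = -397/(-8) = -⅛*(-397) = 397/8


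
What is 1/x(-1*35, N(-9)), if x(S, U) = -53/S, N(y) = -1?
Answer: 35/53 ≈ 0.66038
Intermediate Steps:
1/x(-1*35, N(-9)) = 1/(-53/((-1*35))) = 1/(-53/(-35)) = 1/(-53*(-1/35)) = 1/(53/35) = 35/53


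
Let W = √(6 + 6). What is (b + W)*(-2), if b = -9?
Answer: 18 - 4*√3 ≈ 11.072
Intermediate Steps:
W = 2*√3 (W = √12 = 2*√3 ≈ 3.4641)
(b + W)*(-2) = (-9 + 2*√3)*(-2) = 18 - 4*√3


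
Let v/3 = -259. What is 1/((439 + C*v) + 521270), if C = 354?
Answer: 1/246651 ≈ 4.0543e-6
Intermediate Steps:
v = -777 (v = 3*(-259) = -777)
1/((439 + C*v) + 521270) = 1/((439 + 354*(-777)) + 521270) = 1/((439 - 275058) + 521270) = 1/(-274619 + 521270) = 1/246651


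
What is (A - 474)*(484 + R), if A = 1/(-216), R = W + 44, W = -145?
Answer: -39213455/216 ≈ -1.8154e+5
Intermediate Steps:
R = -101 (R = -145 + 44 = -101)
A = -1/216 ≈ -0.0046296
(A - 474)*(484 + R) = (-1/216 - 474)*(484 - 101) = -102385/216*383 = -39213455/216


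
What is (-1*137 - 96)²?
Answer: 54289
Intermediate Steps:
(-1*137 - 96)² = (-137 - 96)² = (-233)² = 54289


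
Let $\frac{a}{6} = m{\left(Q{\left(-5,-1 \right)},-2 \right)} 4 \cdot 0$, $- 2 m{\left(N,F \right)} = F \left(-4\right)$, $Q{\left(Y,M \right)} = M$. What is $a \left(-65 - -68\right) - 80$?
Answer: $-80$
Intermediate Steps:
$m{\left(N,F \right)} = 2 F$ ($m{\left(N,F \right)} = - \frac{F \left(-4\right)}{2} = - \frac{\left(-4\right) F}{2} = 2 F$)
$a = 0$ ($a = 6 \cdot 2 \left(-2\right) 4 \cdot 0 = 6 \left(-4\right) 4 \cdot 0 = 6 \left(\left(-16\right) 0\right) = 6 \cdot 0 = 0$)
$a \left(-65 - -68\right) - 80 = 0 \left(-65 - -68\right) - 80 = 0 \left(-65 + 68\right) - 80 = 0 \cdot 3 - 80 = 0 - 80 = -80$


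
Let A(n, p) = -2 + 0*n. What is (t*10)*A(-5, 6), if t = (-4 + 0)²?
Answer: -320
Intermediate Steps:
A(n, p) = -2 (A(n, p) = -2 + 0 = -2)
t = 16 (t = (-4)² = 16)
(t*10)*A(-5, 6) = (16*10)*(-2) = 160*(-2) = -320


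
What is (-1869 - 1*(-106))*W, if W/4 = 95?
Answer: -669940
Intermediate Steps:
W = 380 (W = 4*95 = 380)
(-1869 - 1*(-106))*W = (-1869 - 1*(-106))*380 = (-1869 + 106)*380 = -1763*380 = -669940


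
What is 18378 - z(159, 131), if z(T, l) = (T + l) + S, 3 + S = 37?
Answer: 18054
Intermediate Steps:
S = 34 (S = -3 + 37 = 34)
z(T, l) = 34 + T + l (z(T, l) = (T + l) + 34 = 34 + T + l)
18378 - z(159, 131) = 18378 - (34 + 159 + 131) = 18378 - 1*324 = 18378 - 324 = 18054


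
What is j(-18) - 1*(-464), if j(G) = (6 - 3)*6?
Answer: 482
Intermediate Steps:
j(G) = 18 (j(G) = 3*6 = 18)
j(-18) - 1*(-464) = 18 - 1*(-464) = 18 + 464 = 482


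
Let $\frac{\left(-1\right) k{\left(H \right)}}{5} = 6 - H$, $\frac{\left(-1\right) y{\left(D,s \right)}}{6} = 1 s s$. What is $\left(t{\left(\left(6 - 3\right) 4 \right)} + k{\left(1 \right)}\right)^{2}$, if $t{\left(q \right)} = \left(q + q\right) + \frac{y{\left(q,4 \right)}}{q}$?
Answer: $81$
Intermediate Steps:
$y{\left(D,s \right)} = - 6 s^{2}$ ($y{\left(D,s \right)} = - 6 \cdot 1 s s = - 6 s s = - 6 s^{2}$)
$k{\left(H \right)} = -30 + 5 H$ ($k{\left(H \right)} = - 5 \left(6 - H\right) = -30 + 5 H$)
$t{\left(q \right)} = - \frac{96}{q} + 2 q$ ($t{\left(q \right)} = \left(q + q\right) + \frac{\left(-6\right) 4^{2}}{q} = 2 q + \frac{\left(-6\right) 16}{q} = 2 q - \frac{96}{q} = - \frac{96}{q} + 2 q$)
$\left(t{\left(\left(6 - 3\right) 4 \right)} + k{\left(1 \right)}\right)^{2} = \left(\left(- \frac{96}{\left(6 - 3\right) 4} + 2 \left(6 - 3\right) 4\right) + \left(-30 + 5 \cdot 1\right)\right)^{2} = \left(\left(- \frac{96}{3 \cdot 4} + 2 \cdot 3 \cdot 4\right) + \left(-30 + 5\right)\right)^{2} = \left(\left(- \frac{96}{12} + 2 \cdot 12\right) - 25\right)^{2} = \left(\left(\left(-96\right) \frac{1}{12} + 24\right) - 25\right)^{2} = \left(\left(-8 + 24\right) - 25\right)^{2} = \left(16 - 25\right)^{2} = \left(-9\right)^{2} = 81$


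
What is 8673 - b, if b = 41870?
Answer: -33197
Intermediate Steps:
8673 - b = 8673 - 1*41870 = 8673 - 41870 = -33197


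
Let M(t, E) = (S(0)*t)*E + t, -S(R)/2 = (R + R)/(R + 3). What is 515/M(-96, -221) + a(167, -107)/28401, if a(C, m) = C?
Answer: -1623387/302944 ≈ -5.3587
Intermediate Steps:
S(R) = -4*R/(3 + R) (S(R) = -2*(R + R)/(R + 3) = -2*2*R/(3 + R) = -4*R/(3 + R))
M(t, E) = t (M(t, E) = ((-4*0/(3 + 0))*t)*E + t = ((-4*0/3)*t)*E + t = ((-4*0*⅓)*t)*E + t = (0*t)*E + t = 0*E + t = 0 + t = t)
515/M(-96, -221) + a(167, -107)/28401 = 515/(-96) + 167/28401 = 515*(-1/96) + 167*(1/28401) = -515/96 + 167/28401 = -1623387/302944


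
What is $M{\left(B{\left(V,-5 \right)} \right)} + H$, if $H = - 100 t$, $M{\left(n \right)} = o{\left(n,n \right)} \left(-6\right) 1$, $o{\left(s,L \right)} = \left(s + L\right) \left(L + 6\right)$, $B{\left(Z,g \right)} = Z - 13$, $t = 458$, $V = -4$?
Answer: $-48044$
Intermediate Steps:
$B{\left(Z,g \right)} = -13 + Z$
$o{\left(s,L \right)} = \left(6 + L\right) \left(L + s\right)$ ($o{\left(s,L \right)} = \left(L + s\right) \left(6 + L\right) = \left(6 + L\right) \left(L + s\right)$)
$M{\left(n \right)} = - 72 n - 12 n^{2}$ ($M{\left(n \right)} = \left(n^{2} + 6 n + 6 n + n n\right) \left(-6\right) 1 = \left(n^{2} + 6 n + 6 n + n^{2}\right) \left(-6\right) 1 = \left(2 n^{2} + 12 n\right) \left(-6\right) 1 = \left(- 72 n - 12 n^{2}\right) 1 = - 72 n - 12 n^{2}$)
$H = -45800$ ($H = \left(-100\right) 458 = -45800$)
$M{\left(B{\left(V,-5 \right)} \right)} + H = 12 \left(-13 - 4\right) \left(-6 - \left(-13 - 4\right)\right) - 45800 = 12 \left(-17\right) \left(-6 - -17\right) - 45800 = 12 \left(-17\right) \left(-6 + 17\right) - 45800 = 12 \left(-17\right) 11 - 45800 = -2244 - 45800 = -48044$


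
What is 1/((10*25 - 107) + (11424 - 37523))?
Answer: -1/25956 ≈ -3.8527e-5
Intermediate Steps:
1/((10*25 - 107) + (11424 - 37523)) = 1/((250 - 107) - 26099) = 1/(143 - 26099) = 1/(-25956) = -1/25956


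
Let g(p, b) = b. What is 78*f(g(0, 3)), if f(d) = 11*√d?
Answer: 858*√3 ≈ 1486.1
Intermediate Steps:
78*f(g(0, 3)) = 78*(11*√3) = 858*√3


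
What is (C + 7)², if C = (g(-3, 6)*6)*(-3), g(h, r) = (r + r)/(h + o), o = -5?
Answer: 1156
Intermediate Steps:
g(h, r) = 2*r/(-5 + h) (g(h, r) = (r + r)/(h - 5) = (2*r)/(-5 + h) = 2*r/(-5 + h))
C = 27 (C = ((2*6/(-5 - 3))*6)*(-3) = ((2*6/(-8))*6)*(-3) = ((2*6*(-⅛))*6)*(-3) = -3/2*6*(-3) = -9*(-3) = 27)
(C + 7)² = (27 + 7)² = 34² = 1156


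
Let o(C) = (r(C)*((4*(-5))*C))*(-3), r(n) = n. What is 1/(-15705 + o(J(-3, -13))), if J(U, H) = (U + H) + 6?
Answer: -1/9705 ≈ -0.00010304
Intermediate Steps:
J(U, H) = 6 + H + U (J(U, H) = (H + U) + 6 = 6 + H + U)
o(C) = 60*C² (o(C) = (C*((4*(-5))*C))*(-3) = (C*(-20*C))*(-3) = -20*C²*(-3) = 60*C²)
1/(-15705 + o(J(-3, -13))) = 1/(-15705 + 60*(6 - 13 - 3)²) = 1/(-15705 + 60*(-10)²) = 1/(-15705 + 60*100) = 1/(-15705 + 6000) = 1/(-9705) = -1/9705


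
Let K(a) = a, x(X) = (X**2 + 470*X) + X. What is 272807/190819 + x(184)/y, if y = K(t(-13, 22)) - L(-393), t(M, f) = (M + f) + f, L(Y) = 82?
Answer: -22983592723/9731769 ≈ -2361.7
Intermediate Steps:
t(M, f) = M + 2*f
x(X) = X**2 + 471*X
y = -51 (y = (-13 + 2*22) - 1*82 = (-13 + 44) - 82 = 31 - 82 = -51)
272807/190819 + x(184)/y = 272807/190819 + (184*(471 + 184))/(-51) = 272807*(1/190819) + (184*655)*(-1/51) = 272807/190819 + 120520*(-1/51) = 272807/190819 - 120520/51 = -22983592723/9731769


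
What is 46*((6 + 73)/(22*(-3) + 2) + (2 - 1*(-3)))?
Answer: 5543/32 ≈ 173.22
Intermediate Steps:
46*((6 + 73)/(22*(-3) + 2) + (2 - 1*(-3))) = 46*(79/(-66 + 2) + (2 + 3)) = 46*(79/(-64) + 5) = 46*(79*(-1/64) + 5) = 46*(-79/64 + 5) = 46*(241/64) = 5543/32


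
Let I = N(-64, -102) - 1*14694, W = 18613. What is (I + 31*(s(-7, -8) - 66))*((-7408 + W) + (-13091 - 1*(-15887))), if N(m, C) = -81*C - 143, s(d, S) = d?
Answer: -123740838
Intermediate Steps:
N(m, C) = -143 - 81*C
I = -6575 (I = (-143 - 81*(-102)) - 1*14694 = (-143 + 8262) - 14694 = 8119 - 14694 = -6575)
(I + 31*(s(-7, -8) - 66))*((-7408 + W) + (-13091 - 1*(-15887))) = (-6575 + 31*(-7 - 66))*((-7408 + 18613) + (-13091 - 1*(-15887))) = (-6575 + 31*(-73))*(11205 + (-13091 + 15887)) = (-6575 - 2263)*(11205 + 2796) = -8838*14001 = -123740838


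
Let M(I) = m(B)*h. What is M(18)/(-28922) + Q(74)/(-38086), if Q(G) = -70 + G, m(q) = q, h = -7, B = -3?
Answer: -457747/550761646 ≈ -0.00083112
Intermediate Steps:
M(I) = 21 (M(I) = -3*(-7) = 21)
M(18)/(-28922) + Q(74)/(-38086) = 21/(-28922) + (-70 + 74)/(-38086) = 21*(-1/28922) + 4*(-1/38086) = -21/28922 - 2/19043 = -457747/550761646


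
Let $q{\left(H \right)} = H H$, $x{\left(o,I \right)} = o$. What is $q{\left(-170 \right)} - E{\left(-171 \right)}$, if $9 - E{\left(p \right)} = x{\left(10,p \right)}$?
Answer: $28901$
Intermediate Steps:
$E{\left(p \right)} = -1$ ($E{\left(p \right)} = 9 - 10 = -1$)
$q{\left(H \right)} = H^{2}$
$q{\left(-170 \right)} - E{\left(-171 \right)} = \left(-170\right)^{2} - -1 = 28900 + 1 = 28901$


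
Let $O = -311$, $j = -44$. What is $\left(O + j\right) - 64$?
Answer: $-419$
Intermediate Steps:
$\left(O + j\right) - 64 = \left(-311 - 44\right) - 64 = -355 - 64 = -419$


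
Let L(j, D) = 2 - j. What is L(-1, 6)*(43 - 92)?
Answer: -147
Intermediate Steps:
L(-1, 6)*(43 - 92) = (2 - 1*(-1))*(43 - 92) = (2 + 1)*(-49) = 3*(-49) = -147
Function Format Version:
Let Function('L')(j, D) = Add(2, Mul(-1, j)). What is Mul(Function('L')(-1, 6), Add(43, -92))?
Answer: -147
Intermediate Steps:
Mul(Function('L')(-1, 6), Add(43, -92)) = Mul(Add(2, Mul(-1, -1)), Add(43, -92)) = Mul(Add(2, 1), -49) = Mul(3, -49) = -147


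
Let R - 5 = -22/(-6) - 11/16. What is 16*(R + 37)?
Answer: 2159/3 ≈ 719.67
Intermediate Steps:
R = 383/48 (R = 5 + (-22/(-6) - 11/16) = 5 + (-22*(-⅙) - 11*1/16) = 5 + (11/3 - 11/16) = 5 + 143/48 = 383/48 ≈ 7.9792)
16*(R + 37) = 16*(383/48 + 37) = 16*(2159/48) = 2159/3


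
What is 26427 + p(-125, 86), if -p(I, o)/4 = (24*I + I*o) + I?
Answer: 81927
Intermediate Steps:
p(I, o) = -100*I - 4*I*o (p(I, o) = -4*((24*I + I*o) + I) = -4*(25*I + I*o) = -100*I - 4*I*o)
26427 + p(-125, 86) = 26427 - 4*(-125)*(25 + 86) = 26427 - 4*(-125)*111 = 26427 + 55500 = 81927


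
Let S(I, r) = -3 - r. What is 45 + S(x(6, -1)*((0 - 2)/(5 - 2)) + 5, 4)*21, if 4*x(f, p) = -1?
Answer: -102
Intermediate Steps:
x(f, p) = -¼ (x(f, p) = (¼)*(-1) = -¼)
45 + S(x(6, -1)*((0 - 2)/(5 - 2)) + 5, 4)*21 = 45 + (-3 - 1*4)*21 = 45 + (-3 - 4)*21 = 45 - 7*21 = 45 - 147 = -102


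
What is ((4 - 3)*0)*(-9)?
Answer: 0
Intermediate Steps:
((4 - 3)*0)*(-9) = (1*0)*(-9) = 0*(-9) = 0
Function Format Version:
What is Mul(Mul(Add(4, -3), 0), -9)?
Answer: 0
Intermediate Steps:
Mul(Mul(Add(4, -3), 0), -9) = Mul(Mul(1, 0), -9) = Mul(0, -9) = 0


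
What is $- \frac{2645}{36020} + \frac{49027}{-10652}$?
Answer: $- \frac{44853177}{9592126} \approx -4.676$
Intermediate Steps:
$- \frac{2645}{36020} + \frac{49027}{-10652} = \left(-2645\right) \frac{1}{36020} + 49027 \left(- \frac{1}{10652}\right) = - \frac{529}{7204} - \frac{49027}{10652} = - \frac{44853177}{9592126}$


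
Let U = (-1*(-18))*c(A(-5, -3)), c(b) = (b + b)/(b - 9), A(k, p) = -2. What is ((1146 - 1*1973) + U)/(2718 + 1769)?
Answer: -9025/49357 ≈ -0.18285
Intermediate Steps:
c(b) = 2*b/(-9 + b) (c(b) = (2*b)/(-9 + b) = 2*b/(-9 + b))
U = 72/11 (U = (-1*(-18))*(2*(-2)/(-9 - 2)) = 18*(2*(-2)/(-11)) = 18*(2*(-2)*(-1/11)) = 18*(4/11) = 72/11 ≈ 6.5455)
((1146 - 1*1973) + U)/(2718 + 1769) = ((1146 - 1*1973) + 72/11)/(2718 + 1769) = ((1146 - 1973) + 72/11)/4487 = (-827 + 72/11)*(1/4487) = -9025/11*1/4487 = -9025/49357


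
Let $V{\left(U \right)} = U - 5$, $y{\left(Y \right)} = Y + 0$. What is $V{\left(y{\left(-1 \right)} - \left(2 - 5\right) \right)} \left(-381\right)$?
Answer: $1143$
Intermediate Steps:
$y{\left(Y \right)} = Y$
$V{\left(U \right)} = -5 + U$ ($V{\left(U \right)} = U - 5 = -5 + U$)
$V{\left(y{\left(-1 \right)} - \left(2 - 5\right) \right)} \left(-381\right) = \left(-5 - \left(3 - 5\right)\right) \left(-381\right) = \left(-5 - -2\right) \left(-381\right) = \left(-5 + \left(-1 + 3\right)\right) \left(-381\right) = \left(-5 + 2\right) \left(-381\right) = \left(-3\right) \left(-381\right) = 1143$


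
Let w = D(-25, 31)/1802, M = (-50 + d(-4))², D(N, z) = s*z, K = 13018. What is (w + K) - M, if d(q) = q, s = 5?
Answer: 18203959/1802 ≈ 10102.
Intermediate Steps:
D(N, z) = 5*z
M = 2916 (M = (-50 - 4)² = (-54)² = 2916)
w = 155/1802 (w = (5*31)/1802 = 155*(1/1802) = 155/1802 ≈ 0.086016)
(w + K) - M = (155/1802 + 13018) - 1*2916 = 23458591/1802 - 2916 = 18203959/1802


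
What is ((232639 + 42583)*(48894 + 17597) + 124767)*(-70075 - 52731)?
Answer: -2247338841897814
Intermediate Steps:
((232639 + 42583)*(48894 + 17597) + 124767)*(-70075 - 52731) = (275222*66491 + 124767)*(-122806) = (18299786002 + 124767)*(-122806) = 18299910769*(-122806) = -2247338841897814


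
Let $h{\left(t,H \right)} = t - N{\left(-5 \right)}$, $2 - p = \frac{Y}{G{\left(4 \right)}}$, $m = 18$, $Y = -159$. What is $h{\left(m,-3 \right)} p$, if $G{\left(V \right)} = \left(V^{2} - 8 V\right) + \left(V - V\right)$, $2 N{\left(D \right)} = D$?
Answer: $- \frac{5207}{32} \approx -162.72$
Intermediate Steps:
$N{\left(D \right)} = \frac{D}{2}$
$G{\left(V \right)} = V^{2} - 8 V$ ($G{\left(V \right)} = \left(V^{2} - 8 V\right) + 0 = V^{2} - 8 V$)
$p = - \frac{127}{16}$ ($p = 2 - - \frac{159}{4 \left(-8 + 4\right)} = 2 - - \frac{159}{4 \left(-4\right)} = 2 - - \frac{159}{-16} = 2 - \left(-159\right) \left(- \frac{1}{16}\right) = 2 - \frac{159}{16} = - \frac{127}{16} \approx -7.9375$)
$h{\left(t,H \right)} = \frac{5}{2} + t$ ($h{\left(t,H \right)} = t - \frac{1}{2} \left(-5\right) = t - - \frac{5}{2} = t + \frac{5}{2} = \frac{5}{2} + t$)
$h{\left(m,-3 \right)} p = \left(\frac{5}{2} + 18\right) \left(- \frac{127}{16}\right) = \frac{41}{2} \left(- \frac{127}{16}\right) = - \frac{5207}{32}$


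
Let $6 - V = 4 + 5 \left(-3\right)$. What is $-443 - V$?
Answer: $-460$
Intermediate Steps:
$V = 17$ ($V = 6 - \left(4 + 5 \left(-3\right)\right) = 6 - \left(4 - 15\right) = 6 - -11 = 6 + 11 = 17$)
$-443 - V = -443 - 17 = -460$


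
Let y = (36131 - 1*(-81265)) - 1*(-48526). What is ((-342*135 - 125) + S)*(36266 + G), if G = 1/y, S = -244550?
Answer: -1750109544898785/165922 ≈ -1.0548e+10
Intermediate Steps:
y = 165922 (y = (36131 + 81265) + 48526 = 117396 + 48526 = 165922)
G = 1/165922 ≈ 6.0269e-6
((-342*135 - 125) + S)*(36266 + G) = ((-342*135 - 125) - 244550)*(36266 + 1/165922) = ((-46170 - 125) - 244550)*(6017327253/165922) = (-46295 - 244550)*(6017327253/165922) = -290845*6017327253/165922 = -1750109544898785/165922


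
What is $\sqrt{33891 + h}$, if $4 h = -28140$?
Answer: $6 \sqrt{746} \approx 163.88$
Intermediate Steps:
$h = -7035$ ($h = \frac{1}{4} \left(-28140\right) = -7035$)
$\sqrt{33891 + h} = \sqrt{33891 - 7035} = \sqrt{26856} = 6 \sqrt{746}$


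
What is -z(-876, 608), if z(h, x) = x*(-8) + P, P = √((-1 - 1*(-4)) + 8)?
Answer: 4864 - √11 ≈ 4860.7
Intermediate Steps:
P = √11 (P = √((-1 + 4) + 8) = √(3 + 8) = √11 ≈ 3.3166)
z(h, x) = √11 - 8*x (z(h, x) = x*(-8) + √11 = -8*x + √11 = √11 - 8*x)
-z(-876, 608) = -(√11 - 8*608) = -(√11 - 4864) = -(-4864 + √11) = 4864 - √11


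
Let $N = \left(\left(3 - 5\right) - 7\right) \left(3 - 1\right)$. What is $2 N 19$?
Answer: $-684$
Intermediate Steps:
$N = -18$ ($N = \left(\left(3 - 5\right) - 7\right) 2 = \left(-2 - 7\right) 2 = \left(-9\right) 2 = -18$)
$2 N 19 = 2 \left(-18\right) 19 = \left(-36\right) 19 = -684$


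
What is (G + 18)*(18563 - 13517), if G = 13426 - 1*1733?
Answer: 59093706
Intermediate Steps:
G = 11693 (G = 13426 - 1733 = 11693)
(G + 18)*(18563 - 13517) = (11693 + 18)*(18563 - 13517) = 11711*5046 = 59093706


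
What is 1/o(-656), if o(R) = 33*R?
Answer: -1/21648 ≈ -4.6194e-5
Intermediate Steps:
1/o(-656) = 1/(33*(-656)) = 1/(-21648) = -1/21648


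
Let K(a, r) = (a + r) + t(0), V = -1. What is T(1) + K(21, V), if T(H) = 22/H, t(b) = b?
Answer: 42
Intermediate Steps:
K(a, r) = a + r (K(a, r) = (a + r) + 0 = a + r)
T(1) + K(21, V) = 22/1 + (21 - 1) = 22*1 + 20 = 22 + 20 = 42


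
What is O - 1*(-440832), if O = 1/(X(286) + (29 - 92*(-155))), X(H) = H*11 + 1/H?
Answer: 2198169534238/4986411 ≈ 4.4083e+5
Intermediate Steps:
X(H) = 1/H + 11*H (X(H) = 11*H + 1/H = 1/H + 11*H)
O = 286/4986411 (O = 1/((1/286 + 11*286) + (29 - 92*(-155))) = 1/((1/286 + 3146) + (29 + 14260)) = 1/(899757/286 + 14289) = 1/(4986411/286) = 286/4986411 ≈ 5.7356e-5)
O - 1*(-440832) = 286/4986411 - 1*(-440832) = 286/4986411 + 440832 = 2198169534238/4986411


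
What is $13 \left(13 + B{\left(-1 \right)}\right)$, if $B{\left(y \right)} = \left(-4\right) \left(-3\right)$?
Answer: $325$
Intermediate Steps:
$B{\left(y \right)} = 12$
$13 \left(13 + B{\left(-1 \right)}\right) = 13 \left(13 + 12\right) = 13 \cdot 25 = 325$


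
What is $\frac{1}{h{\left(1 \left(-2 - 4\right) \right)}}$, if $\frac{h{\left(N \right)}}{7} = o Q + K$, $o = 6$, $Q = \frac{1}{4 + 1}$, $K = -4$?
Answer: $- \frac{5}{98} \approx -0.05102$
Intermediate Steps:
$Q = \frac{1}{5} \approx 0.2$
$h{\left(N \right)} = - \frac{98}{5}$ ($h{\left(N \right)} = 7 \left(6 \cdot \frac{1}{5} - 4\right) = 7 \left(\frac{6}{5} - 4\right) = 7 \left(- \frac{14}{5}\right) = - \frac{98}{5}$)
$\frac{1}{h{\left(1 \left(-2 - 4\right) \right)}} = \frac{1}{- \frac{98}{5}} = - \frac{5}{98}$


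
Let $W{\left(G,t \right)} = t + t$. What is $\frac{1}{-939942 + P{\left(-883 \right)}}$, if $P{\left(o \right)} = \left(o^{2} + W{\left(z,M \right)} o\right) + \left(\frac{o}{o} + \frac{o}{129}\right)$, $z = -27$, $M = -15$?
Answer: $- \frac{129}{17256181} \approx -7.4756 \cdot 10^{-6}$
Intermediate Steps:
$W{\left(G,t \right)} = 2 t$
$P{\left(o \right)} = 1 + o^{2} - \frac{3869 o}{129}$ ($P{\left(o \right)} = \left(o^{2} + 2 \left(-15\right) o\right) + \left(\frac{o}{o} + \frac{o}{129}\right) = \left(o^{2} - 30 o\right) + \left(1 + o \frac{1}{129}\right) = \left(o^{2} - 30 o\right) + \left(1 + \frac{o}{129}\right) = 1 + o^{2} - \frac{3869 o}{129}$)
$\frac{1}{-939942 + P{\left(-883 \right)}} = \frac{1}{-939942 + \left(1 + \left(-883\right)^{2} - - \frac{3416327}{129}\right)} = \frac{1}{-939942 + \left(1 + 779689 + \frac{3416327}{129}\right)} = \frac{1}{-939942 + \frac{103996337}{129}} = \frac{1}{- \frac{17256181}{129}} = - \frac{129}{17256181}$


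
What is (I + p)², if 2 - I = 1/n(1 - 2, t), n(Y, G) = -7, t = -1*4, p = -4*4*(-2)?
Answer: 57121/49 ≈ 1165.7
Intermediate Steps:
p = 32 (p = -16*(-2) = 32)
t = -4
I = 15/7 (I = 2 - 1/(-7) = 2 - 1*(-⅐) = 2 + ⅐ = 15/7 ≈ 2.1429)
(I + p)² = (15/7 + 32)² = (239/7)² = 57121/49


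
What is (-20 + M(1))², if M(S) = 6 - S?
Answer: 225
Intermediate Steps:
(-20 + M(1))² = (-20 + (6 - 1*1))² = (-20 + (6 - 1))² = (-20 + 5)² = (-15)² = 225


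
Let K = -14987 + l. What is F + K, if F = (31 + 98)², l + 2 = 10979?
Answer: 12631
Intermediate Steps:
l = 10977 (l = -2 + 10979 = 10977)
F = 16641 (F = 129² = 16641)
K = -4010 (K = -14987 + 10977 = -4010)
F + K = 16641 - 4010 = 12631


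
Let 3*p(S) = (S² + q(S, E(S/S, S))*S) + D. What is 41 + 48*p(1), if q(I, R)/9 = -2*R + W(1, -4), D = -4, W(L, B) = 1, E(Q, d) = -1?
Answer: 425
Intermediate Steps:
q(I, R) = 9 - 18*R (q(I, R) = 9*(-2*R + 1) = 9*(1 - 2*R) = 9 - 18*R)
p(S) = -4/3 + 9*S + S²/3 (p(S) = ((S² + (9 - 18*(-1))*S) - 4)/3 = ((S² + (9 + 18)*S) - 4)/3 = ((S² + 27*S) - 4)/3 = (-4 + S² + 27*S)/3 = -4/3 + 9*S + S²/3)
41 + 48*p(1) = 41 + 48*(-4/3 + 9*1 + (⅓)*1²) = 41 + 48*(-4/3 + 9 + (⅓)*1) = 41 + 48*(-4/3 + 9 + ⅓) = 41 + 48*8 = 41 + 384 = 425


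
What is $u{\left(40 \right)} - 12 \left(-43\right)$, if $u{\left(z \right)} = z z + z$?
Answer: $2156$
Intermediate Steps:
$u{\left(z \right)} = z + z^{2}$ ($u{\left(z \right)} = z^{2} + z = z + z^{2}$)
$u{\left(40 \right)} - 12 \left(-43\right) = 40 \left(1 + 40\right) - 12 \left(-43\right) = 40 \cdot 41 - -516 = 1640 + 516 = 2156$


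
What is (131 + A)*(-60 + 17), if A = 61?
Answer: -8256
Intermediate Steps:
(131 + A)*(-60 + 17) = (131 + 61)*(-60 + 17) = 192*(-43) = -8256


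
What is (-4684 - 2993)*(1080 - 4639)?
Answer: 27322443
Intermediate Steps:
(-4684 - 2993)*(1080 - 4639) = -7677*(-3559) = 27322443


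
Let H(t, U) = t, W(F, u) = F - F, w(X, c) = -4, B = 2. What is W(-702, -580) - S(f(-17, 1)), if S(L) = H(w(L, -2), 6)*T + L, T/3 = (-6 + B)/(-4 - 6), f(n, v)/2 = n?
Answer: 194/5 ≈ 38.800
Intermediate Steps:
f(n, v) = 2*n
W(F, u) = 0
T = 6/5 (T = 3*((-6 + 2)/(-4 - 6)) = 3*(-4/(-10)) = 3*(-4*(-1/10)) = 3*(2/5) = 6/5 ≈ 1.2000)
S(L) = -24/5 + L (S(L) = -4*6/5 + L = -24/5 + L)
W(-702, -580) - S(f(-17, 1)) = 0 - (-24/5 + 2*(-17)) = 0 - (-24/5 - 34) = 0 - 1*(-194/5) = 0 + 194/5 = 194/5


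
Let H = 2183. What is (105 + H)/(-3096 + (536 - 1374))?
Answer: -1144/1967 ≈ -0.58160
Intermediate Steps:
(105 + H)/(-3096 + (536 - 1374)) = (105 + 2183)/(-3096 + (536 - 1374)) = 2288/(-3096 - 838) = 2288/(-3934) = 2288*(-1/3934) = -1144/1967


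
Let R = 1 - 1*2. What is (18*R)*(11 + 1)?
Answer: -216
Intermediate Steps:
R = -1 (R = 1 - 2 = -1)
(18*R)*(11 + 1) = (18*(-1))*(11 + 1) = -18*12 = -216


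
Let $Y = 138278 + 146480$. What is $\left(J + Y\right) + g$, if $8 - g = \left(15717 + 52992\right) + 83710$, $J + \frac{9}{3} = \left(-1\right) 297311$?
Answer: $-164967$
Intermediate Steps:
$J = -297314$ ($J = -3 - 297311 = -297314$)
$g = -152411$ ($g = 8 - \left(\left(15717 + 52992\right) + 83710\right) = 8 - \left(68709 + 83710\right) = 8 - 152419 = -152411$)
$Y = 284758$
$\left(J + Y\right) + g = \left(-297314 + 284758\right) - 152411 = -12556 - 152411 = -164967$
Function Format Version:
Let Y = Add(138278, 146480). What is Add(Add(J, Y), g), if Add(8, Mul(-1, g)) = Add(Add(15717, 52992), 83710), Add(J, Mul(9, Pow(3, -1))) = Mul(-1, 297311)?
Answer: -164967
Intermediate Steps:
J = -297314 (J = Add(-3, Mul(-1, 297311)) = Add(-3, -297311) = -297314)
g = -152411 (g = Add(8, Mul(-1, Add(Add(15717, 52992), 83710))) = Add(8, Mul(-1, Add(68709, 83710))) = Add(8, Mul(-1, 152419)) = Add(8, -152419) = -152411)
Y = 284758
Add(Add(J, Y), g) = Add(Add(-297314, 284758), -152411) = Add(-12556, -152411) = -164967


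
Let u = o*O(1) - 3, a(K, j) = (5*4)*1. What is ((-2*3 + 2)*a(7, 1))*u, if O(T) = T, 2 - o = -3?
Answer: -160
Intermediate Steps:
o = 5 (o = 2 - 1*(-3) = 2 + 3 = 5)
a(K, j) = 20 (a(K, j) = 20*1 = 20)
u = 2 (u = 5*1 - 3 = 5 - 3 = 2)
((-2*3 + 2)*a(7, 1))*u = ((-2*3 + 2)*20)*2 = ((-6 + 2)*20)*2 = -4*20*2 = -80*2 = -160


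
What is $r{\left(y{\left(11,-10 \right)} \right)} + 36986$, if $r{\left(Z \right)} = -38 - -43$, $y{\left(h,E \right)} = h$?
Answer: $36991$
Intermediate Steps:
$r{\left(Z \right)} = 5$ ($r{\left(Z \right)} = -38 + 43 = 5$)
$r{\left(y{\left(11,-10 \right)} \right)} + 36986 = 5 + 36986 = 36991$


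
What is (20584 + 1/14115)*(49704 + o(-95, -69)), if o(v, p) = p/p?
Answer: 2888289563501/2823 ≈ 1.0231e+9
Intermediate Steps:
o(v, p) = 1
(20584 + 1/14115)*(49704 + o(-95, -69)) = (20584 + 1/14115)*(49704 + 1) = (20584 + 1/14115)*49705 = (290543161/14115)*49705 = 2888289563501/2823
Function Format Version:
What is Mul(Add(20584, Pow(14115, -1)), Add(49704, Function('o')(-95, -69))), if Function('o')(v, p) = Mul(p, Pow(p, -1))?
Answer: Rational(2888289563501, 2823) ≈ 1.0231e+9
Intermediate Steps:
Function('o')(v, p) = 1
Mul(Add(20584, Pow(14115, -1)), Add(49704, Function('o')(-95, -69))) = Mul(Add(20584, Pow(14115, -1)), Add(49704, 1)) = Mul(Add(20584, Rational(1, 14115)), 49705) = Mul(Rational(290543161, 14115), 49705) = Rational(2888289563501, 2823)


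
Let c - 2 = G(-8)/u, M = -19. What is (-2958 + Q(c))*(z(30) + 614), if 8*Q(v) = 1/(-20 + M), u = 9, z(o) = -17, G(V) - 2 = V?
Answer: -183656503/104 ≈ -1.7659e+6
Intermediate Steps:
G(V) = 2 + V
c = 4/3 (c = 2 + (2 - 8)/9 = 2 - 6*⅑ = 2 - ⅔ = 4/3 ≈ 1.3333)
Q(v) = -1/312 (Q(v) = 1/(8*(-20 - 19)) = (⅛)/(-39) = (⅛)*(-1/39) = -1/312)
(-2958 + Q(c))*(z(30) + 614) = (-2958 - 1/312)*(-17 + 614) = -922897/312*597 = -183656503/104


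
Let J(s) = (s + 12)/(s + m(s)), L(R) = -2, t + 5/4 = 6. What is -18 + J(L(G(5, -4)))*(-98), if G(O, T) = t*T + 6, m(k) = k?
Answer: 227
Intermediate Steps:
t = 19/4 (t = -5/4 + 6 = 19/4 ≈ 4.7500)
G(O, T) = 6 + 19*T/4 (G(O, T) = 19*T/4 + 6 = 6 + 19*T/4)
J(s) = (12 + s)/(2*s) (J(s) = (s + 12)/(s + s) = (12 + s)/((2*s)) = (12 + s)*(1/(2*s)) = (12 + s)/(2*s))
-18 + J(L(G(5, -4)))*(-98) = -18 + ((½)*(12 - 2)/(-2))*(-98) = -18 + ((½)*(-½)*10)*(-98) = -18 - 5/2*(-98) = -18 + 245 = 227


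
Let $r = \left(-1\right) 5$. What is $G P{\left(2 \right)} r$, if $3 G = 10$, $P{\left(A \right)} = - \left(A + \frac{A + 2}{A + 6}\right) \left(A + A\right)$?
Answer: $\frac{500}{3} \approx 166.67$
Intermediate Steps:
$r = -5$
$P{\left(A \right)} = - 2 A \left(A + \frac{2 + A}{6 + A}\right)$ ($P{\left(A \right)} = - \left(A + \frac{2 + A}{6 + A}\right) 2 A = - 2 A \left(A + \frac{2 + A}{6 + A}\right)$)
$G = \frac{10}{3}$ ($G = \frac{1}{3} \cdot 10 = \frac{10}{3} \approx 3.3333$)
$G P{\left(2 \right)} r = \frac{10 \left(\left(-2\right) 2 \frac{1}{6 + 2} \left(2 + 2^{2} + 7 \cdot 2\right)\right)}{3} \left(-5\right) = \frac{10 \left(\left(-2\right) 2 \cdot \frac{1}{8} \left(2 + 4 + 14\right)\right)}{3} \left(-5\right) = \frac{10 \left(\left(-2\right) 2 \cdot \frac{1}{8} \cdot 20\right)}{3} \left(-5\right) = \frac{10}{3} \left(-10\right) \left(-5\right) = \left(- \frac{100}{3}\right) \left(-5\right) = \frac{500}{3}$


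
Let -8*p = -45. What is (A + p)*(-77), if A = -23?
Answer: 10703/8 ≈ 1337.9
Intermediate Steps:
p = 45/8 (p = -1/8*(-45) = 45/8 ≈ 5.6250)
(A + p)*(-77) = (-23 + 45/8)*(-77) = -139/8*(-77) = 10703/8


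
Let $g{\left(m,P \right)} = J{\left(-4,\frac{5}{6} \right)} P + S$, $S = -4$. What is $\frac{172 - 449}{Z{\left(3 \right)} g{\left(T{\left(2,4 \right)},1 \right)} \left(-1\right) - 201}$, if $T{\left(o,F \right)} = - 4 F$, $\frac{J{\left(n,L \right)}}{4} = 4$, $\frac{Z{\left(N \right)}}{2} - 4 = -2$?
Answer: $\frac{277}{249} \approx 1.1124$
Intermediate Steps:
$Z{\left(N \right)} = 4$ ($Z{\left(N \right)} = 8 + 2 \left(-2\right) = 8 - 4 = 4$)
$J{\left(n,L \right)} = 16$ ($J{\left(n,L \right)} = 4 \cdot 4 = 16$)
$g{\left(m,P \right)} = -4 + 16 P$ ($g{\left(m,P \right)} = 16 P - 4 = -4 + 16 P$)
$\frac{172 - 449}{Z{\left(3 \right)} g{\left(T{\left(2,4 \right)},1 \right)} \left(-1\right) - 201} = \frac{172 - 449}{4 \left(-4 + 16 \cdot 1\right) \left(-1\right) - 201} = - \frac{277}{4 \left(-4 + 16\right) \left(-1\right) - 201} = - \frac{277}{4 \cdot 12 \left(-1\right) - 201} = - \frac{277}{48 \left(-1\right) - 201} = - \frac{277}{-48 - 201} = - \frac{277}{-249} = \left(-277\right) \left(- \frac{1}{249}\right) = \frac{277}{249}$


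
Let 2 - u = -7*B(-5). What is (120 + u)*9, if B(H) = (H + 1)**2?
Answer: 2106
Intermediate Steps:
B(H) = (1 + H)**2
u = 114 (u = 2 - (-7)*(1 - 5)**2 = 2 - (-7)*(-4)**2 = 2 - (-7)*16 = 2 - 1*(-112) = 2 + 112 = 114)
(120 + u)*9 = (120 + 114)*9 = 234*9 = 2106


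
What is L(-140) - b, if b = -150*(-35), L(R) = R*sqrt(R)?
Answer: -5250 - 280*I*sqrt(35) ≈ -5250.0 - 1656.5*I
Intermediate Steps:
L(R) = R**(3/2)
b = 5250
L(-140) - b = (-140)**(3/2) - 1*5250 = -280*I*sqrt(35) - 5250 = -5250 - 280*I*sqrt(35)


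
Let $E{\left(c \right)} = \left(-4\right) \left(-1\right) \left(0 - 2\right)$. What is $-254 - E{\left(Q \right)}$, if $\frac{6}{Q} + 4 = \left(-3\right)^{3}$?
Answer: $-246$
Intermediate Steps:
$Q = - \frac{6}{31}$ ($Q = \frac{6}{-4 + \left(-3\right)^{3}} = \frac{6}{-4 - 27} = \frac{6}{-31} = 6 \left(- \frac{1}{31}\right) = - \frac{6}{31} \approx -0.19355$)
$E{\left(c \right)} = -8$ ($E{\left(c \right)} = 4 \left(0 - 2\right) = 4 \left(-2\right) = -8$)
$-254 - E{\left(Q \right)} = -254 - -8 = -254 + 8 = -246$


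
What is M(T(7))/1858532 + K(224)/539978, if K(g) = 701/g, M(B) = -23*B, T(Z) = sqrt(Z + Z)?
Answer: 701/120955072 - 23*sqrt(14)/1858532 ≈ -4.0509e-5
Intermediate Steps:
T(Z) = sqrt(2)*sqrt(Z) (T(Z) = sqrt(2*Z) = sqrt(2)*sqrt(Z))
M(B) = -23*B
M(T(7))/1858532 + K(224)/539978 = -23*sqrt(2)*sqrt(7)/1858532 + (701/224)/539978 = -23*sqrt(14)*(1/1858532) + (701*(1/224))*(1/539978) = -23*sqrt(14)/1858532 + (701/224)*(1/539978) = -23*sqrt(14)/1858532 + 701/120955072 = 701/120955072 - 23*sqrt(14)/1858532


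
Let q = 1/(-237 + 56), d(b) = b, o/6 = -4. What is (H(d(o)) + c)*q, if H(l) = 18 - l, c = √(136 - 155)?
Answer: -42/181 - I*√19/181 ≈ -0.23204 - 0.024082*I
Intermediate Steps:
o = -24 (o = 6*(-4) = -24)
c = I*√19 (c = √(-19) = I*√19 ≈ 4.3589*I)
q = -1/181 (q = 1/(-181) = -1/181 ≈ -0.0055249)
(H(d(o)) + c)*q = ((18 - 1*(-24)) + I*√19)*(-1/181) = ((18 + 24) + I*√19)*(-1/181) = (42 + I*√19)*(-1/181) = -42/181 - I*√19/181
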